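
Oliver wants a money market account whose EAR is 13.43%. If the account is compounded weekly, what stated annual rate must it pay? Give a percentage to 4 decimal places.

(1 + r/52)^52 − 1 = 0.1343, so 1 + r/52 = 1.1343^(1/52).
r/52 = 0.002426, so r = 0.126169 = 12.6169%.

12.6169%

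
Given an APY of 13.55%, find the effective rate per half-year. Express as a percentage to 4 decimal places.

6.5598%

The per-half-year rate i satisfies (1 + i)^2 = 1 + 0.1355.
i = 1.1355^(1/2) − 1 = 0.0655984 = 6.5598%.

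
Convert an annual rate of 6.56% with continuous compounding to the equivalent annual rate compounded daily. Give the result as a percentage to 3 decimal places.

EAR under continuous compounding: e^0.0656 − 1 = 0.067800.
Solve (1 + r/365)^365 = 1.067800: r/365 = 1.067800^(1/365) − 1 = 0.000180, so r = 0.065606 = 6.561%.

6.561%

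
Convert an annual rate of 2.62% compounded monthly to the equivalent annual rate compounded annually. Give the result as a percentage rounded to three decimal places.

2.652%

EAR = (1 + 0.0262/12)^12 − 1 = 0.026517.
Compounded annually, the equivalent nominal rate is the EAR itself: 2.652%.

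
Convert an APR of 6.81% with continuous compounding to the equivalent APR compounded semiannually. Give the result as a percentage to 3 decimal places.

EAR under continuous compounding: e^0.0681 − 1 = 0.070472.
Solve (1 + r/2)^2 = 1.070472: r/2 = 1.070472^(1/2) − 1 = 0.034636, so r = 0.069273 = 6.927%.

6.927%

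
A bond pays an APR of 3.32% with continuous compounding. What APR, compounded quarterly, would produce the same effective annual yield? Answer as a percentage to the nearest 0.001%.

3.334%

EAR under continuous compounding: e^0.0332 − 1 = 0.033757.
Solve (1 + r/4)^4 = 1.033757: r/4 = 1.033757^(1/4) − 1 = 0.008335, so r = 0.033338 = 3.334%.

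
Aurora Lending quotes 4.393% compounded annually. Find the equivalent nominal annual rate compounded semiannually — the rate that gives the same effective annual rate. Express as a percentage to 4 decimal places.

Compounded annually, EAR = nominal = 0.043930.
Solve (1 + r/2)^2 = 1.043930: r/2 = 1.043930^(1/2) − 1 = 0.021729, so r = 0.043458 = 4.3458%.

4.3458%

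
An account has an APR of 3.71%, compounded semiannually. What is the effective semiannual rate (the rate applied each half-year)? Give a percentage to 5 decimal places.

1.85500%

With a nominal annual rate compounded semiannually, the periodic rate is the nominal rate divided by 2.
i = 0.0371 / 2 = 0.0185500 = 1.85500%.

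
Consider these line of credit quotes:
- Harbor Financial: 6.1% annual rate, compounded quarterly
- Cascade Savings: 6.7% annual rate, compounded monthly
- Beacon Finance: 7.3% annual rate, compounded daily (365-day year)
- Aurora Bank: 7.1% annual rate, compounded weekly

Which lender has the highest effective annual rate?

Beacon Finance

Harbor Financial: (1 + 0.061/4)^4 − 1 = 6.241%
Cascade Savings: (1 + 0.067/12)^12 − 1 = 6.910%
Beacon Finance: (1 + 0.073/365)^365 − 1 = 7.572%
Aurora Bank: (1 + 0.071/52)^52 − 1 = 7.353%
The highest effective annual rate is Beacon Finance at 7.572%.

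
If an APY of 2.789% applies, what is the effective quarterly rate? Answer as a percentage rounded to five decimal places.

0.69007%

The per-quarter rate i satisfies (1 + i)^4 = 1 + 0.02789.
i = 1.02789^(1/4) − 1 = 0.0069007 = 0.69007%.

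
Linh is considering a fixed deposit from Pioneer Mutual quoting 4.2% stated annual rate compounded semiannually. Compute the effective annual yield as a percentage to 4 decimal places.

EAR = (1 + 0.042/2)^2 − 1.
= 1.042441 − 1 = 4.2441%.

4.2441%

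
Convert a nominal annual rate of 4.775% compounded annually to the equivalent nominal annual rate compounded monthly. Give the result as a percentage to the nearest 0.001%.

Compounded annually, EAR = nominal = 0.047750.
Solve (1 + r/12)^12 = 1.047750: r/12 = 1.047750^(1/12) − 1 = 0.003895, so r = 0.046736 = 4.674%.

4.674%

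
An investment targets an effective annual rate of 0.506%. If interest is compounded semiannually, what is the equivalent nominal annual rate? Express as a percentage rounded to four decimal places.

0.5054%

(1 + r/2)^2 − 1 = 0.00506, so 1 + r/2 = 1.00506^(1/2).
r/2 = 0.002527, so r = 0.005054 = 0.5054%.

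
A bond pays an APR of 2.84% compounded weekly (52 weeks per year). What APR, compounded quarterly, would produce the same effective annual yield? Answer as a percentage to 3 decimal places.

EAR = (1 + 0.0284/52)^52 − 1 = 0.028799.
Solve (1 + r/4)^4 = 1.028799: r/4 = 1.028799^(1/4) − 1 = 0.007123, so r = 0.028493 = 2.849%.

2.849%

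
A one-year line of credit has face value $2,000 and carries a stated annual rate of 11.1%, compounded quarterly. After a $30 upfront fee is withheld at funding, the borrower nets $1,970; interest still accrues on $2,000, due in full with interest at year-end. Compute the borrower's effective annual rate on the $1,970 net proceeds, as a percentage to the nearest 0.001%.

Amount owed after one year: 2,000 × (1 + 0.111/4)^4 = 2,000 × 1.115706 = $2,231.41.
Effective rate on net proceeds: 2,231.41 / 1,970 − 1 = 0.132697 = 13.270%.

13.270%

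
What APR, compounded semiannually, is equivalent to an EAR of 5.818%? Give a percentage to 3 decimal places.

(1 + r/2)^2 − 1 = 0.05818, so 1 + r/2 = 1.05818^(1/2).
r/2 = 0.028679, so r = 0.057358 = 5.736%.

5.736%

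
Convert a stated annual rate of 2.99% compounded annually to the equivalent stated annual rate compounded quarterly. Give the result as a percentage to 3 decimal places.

2.957%

Compounded annually, EAR = nominal = 0.029900.
Solve (1 + r/4)^4 = 1.029900: r/4 = 1.029900^(1/4) − 1 = 0.007393, so r = 0.029570 = 2.957%.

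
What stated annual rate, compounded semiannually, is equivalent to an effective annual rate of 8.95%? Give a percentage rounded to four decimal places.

8.7582%

(1 + r/2)^2 − 1 = 0.0895, so 1 + r/2 = 1.0895^(1/2).
r/2 = 0.043791, so r = 0.087582 = 8.7582%.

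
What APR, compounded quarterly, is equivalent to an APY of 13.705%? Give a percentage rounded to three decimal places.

13.052%

(1 + r/4)^4 − 1 = 0.13705, so 1 + r/4 = 1.13705^(1/4).
r/4 = 0.032630, so r = 0.130521 = 13.052%.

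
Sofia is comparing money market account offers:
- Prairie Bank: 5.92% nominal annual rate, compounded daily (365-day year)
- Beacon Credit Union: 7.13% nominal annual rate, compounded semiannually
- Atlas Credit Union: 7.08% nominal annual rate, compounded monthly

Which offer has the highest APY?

Atlas Credit Union

Prairie Bank: (1 + 0.0592/365)^365 − 1 = 6.098%
Beacon Credit Union: (1 + 0.0713/2)^2 − 1 = 7.257%
Atlas Credit Union: (1 + 0.0708/12)^12 − 1 = 7.314%
The highest effective annual rate is Atlas Credit Union at 7.314%.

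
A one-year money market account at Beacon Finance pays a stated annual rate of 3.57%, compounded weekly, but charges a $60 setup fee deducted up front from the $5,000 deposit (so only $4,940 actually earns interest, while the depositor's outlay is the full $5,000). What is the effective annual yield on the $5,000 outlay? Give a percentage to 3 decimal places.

Value after one year: 4,940 × (1 + 0.0357/52)^52 = 4,940 × 1.036332 = $5,119.48.
Effective yield on the $5,000 outlay: 5,119.48 / 5,000 − 1 = 0.023896 = 2.390%.

2.390%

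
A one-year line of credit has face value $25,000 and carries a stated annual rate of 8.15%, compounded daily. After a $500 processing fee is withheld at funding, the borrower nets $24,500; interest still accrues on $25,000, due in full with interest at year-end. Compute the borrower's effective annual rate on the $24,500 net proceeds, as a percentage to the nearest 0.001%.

Amount owed after one year: 25,000 × (1 + 0.0815/365)^365 = 25,000 × 1.084903 = $27,122.58.
Effective rate on net proceeds: 27,122.58 / 24,500 − 1 = 0.107044 = 10.704%.

10.704%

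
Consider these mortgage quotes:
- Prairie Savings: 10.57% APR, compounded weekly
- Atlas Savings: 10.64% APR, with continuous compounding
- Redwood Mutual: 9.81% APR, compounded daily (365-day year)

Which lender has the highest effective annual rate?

Prairie Savings: (1 + 0.1057/52)^52 − 1 = 11.137%
Atlas Savings: e^0.1064 − 1 = 11.227%
Redwood Mutual: (1 + 0.0981/365)^365 − 1 = 10.306%
The highest effective annual rate is Atlas Savings at 11.227%.

Atlas Savings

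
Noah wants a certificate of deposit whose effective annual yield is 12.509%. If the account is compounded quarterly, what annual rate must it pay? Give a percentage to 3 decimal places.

(1 + r/4)^4 − 1 = 0.12509, so 1 + r/4 = 1.12509^(1/4).
r/4 = 0.029904, so r = 0.119617 = 11.962%.

11.962%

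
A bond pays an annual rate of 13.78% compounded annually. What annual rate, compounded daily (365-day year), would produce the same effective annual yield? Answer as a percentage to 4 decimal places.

12.9119%

Compounded annually, EAR = nominal = 0.137800.
Solve (1 + r/365)^365 = 1.137800: r/365 = 1.137800^(1/365) − 1 = 0.000354, so r = 0.129119 = 12.9119%.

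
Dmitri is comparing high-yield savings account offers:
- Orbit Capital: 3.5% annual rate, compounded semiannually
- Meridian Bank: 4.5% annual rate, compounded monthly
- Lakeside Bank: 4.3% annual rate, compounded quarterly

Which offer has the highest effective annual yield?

Orbit Capital: (1 + 0.035/2)^2 − 1 = 3.531%
Meridian Bank: (1 + 0.045/12)^12 − 1 = 4.594%
Lakeside Bank: (1 + 0.043/4)^4 − 1 = 4.370%
The highest effective annual rate is Meridian Bank at 4.594%.

Meridian Bank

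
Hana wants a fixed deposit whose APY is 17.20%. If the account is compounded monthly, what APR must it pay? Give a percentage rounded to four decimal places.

(1 + r/12)^12 − 1 = 0.1720, so 1 + r/12 = 1.1720^(1/12).
r/12 = 0.013314, so r = 0.159766 = 15.9766%.

15.9766%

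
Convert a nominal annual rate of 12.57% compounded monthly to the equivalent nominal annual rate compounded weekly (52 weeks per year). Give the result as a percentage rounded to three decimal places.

EAR = (1 + 0.1257/12)^12 − 1 = 0.133201.
Solve (1 + r/52)^52 = 1.133201: r/52 = 1.133201^(1/52) − 1 = 0.002408, so r = 0.125197 = 12.520%.

12.520%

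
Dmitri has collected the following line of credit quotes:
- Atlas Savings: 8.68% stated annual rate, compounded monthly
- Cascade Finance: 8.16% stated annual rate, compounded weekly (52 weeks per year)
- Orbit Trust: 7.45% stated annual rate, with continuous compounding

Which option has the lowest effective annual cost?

Orbit Trust

Atlas Savings: (1 + 0.0868/12)^12 − 1 = 9.034%
Cascade Finance: (1 + 0.0816/52)^52 − 1 = 8.495%
Orbit Trust: e^0.0745 − 1 = 7.735%
The lowest effective annual rate is Orbit Trust at 7.735%.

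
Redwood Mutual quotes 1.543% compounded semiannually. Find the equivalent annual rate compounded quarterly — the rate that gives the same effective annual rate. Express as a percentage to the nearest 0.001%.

1.540%

EAR = (1 + 0.01543/2)^2 − 1 = 0.015490.
Solve (1 + r/4)^4 = 1.015490: r/4 = 1.015490^(1/4) − 1 = 0.003850, so r = 0.015400 = 1.540%.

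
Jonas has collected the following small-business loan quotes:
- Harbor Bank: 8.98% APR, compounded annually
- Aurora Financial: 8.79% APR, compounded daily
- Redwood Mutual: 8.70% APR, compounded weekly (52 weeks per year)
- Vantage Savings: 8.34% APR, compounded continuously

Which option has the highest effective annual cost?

Harbor Bank: compounded annually, EAR = 8.980%
Aurora Financial: (1 + 0.0879/365)^365 − 1 = 9.187%
Redwood Mutual: (1 + 0.0870/52)^52 − 1 = 9.082%
Vantage Savings: e^0.0834 − 1 = 8.698%
The highest effective annual rate is Aurora Financial at 9.187%.

Aurora Financial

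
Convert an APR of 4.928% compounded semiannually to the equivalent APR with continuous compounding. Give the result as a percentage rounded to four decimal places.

4.8683%

EAR = (1 + 0.04928/2)^2 − 1 = 0.049887.
Equivalent continuous rate: r = ln(1 + 0.049887) = 0.048683 = 4.8683%.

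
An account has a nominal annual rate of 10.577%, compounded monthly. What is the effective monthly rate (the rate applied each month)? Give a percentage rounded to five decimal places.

0.88142%

With a nominal annual rate compounded monthly, the periodic rate is the nominal rate divided by 12.
i = 0.10577 / 12 = 0.0088142 = 0.88142%.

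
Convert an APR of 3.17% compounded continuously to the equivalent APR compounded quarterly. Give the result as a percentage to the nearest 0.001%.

EAR under continuous compounding: e^0.0317 − 1 = 0.032208.
Solve (1 + r/4)^4 = 1.032208: r/4 = 1.032208^(1/4) − 1 = 0.007956, so r = 0.031826 = 3.183%.

3.183%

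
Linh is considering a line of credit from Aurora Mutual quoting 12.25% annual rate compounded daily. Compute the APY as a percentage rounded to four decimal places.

EAR = (1 + 0.1225/365)^365 − 1.
= 1.130296 − 1 = 13.0296%.

13.0296%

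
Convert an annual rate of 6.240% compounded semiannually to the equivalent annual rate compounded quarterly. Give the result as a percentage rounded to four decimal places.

6.1921%

EAR = (1 + 0.06240/2)^2 − 1 = 0.063373.
Solve (1 + r/4)^4 = 1.063373: r/4 = 1.063373^(1/4) − 1 = 0.015480, so r = 0.061921 = 6.1921%.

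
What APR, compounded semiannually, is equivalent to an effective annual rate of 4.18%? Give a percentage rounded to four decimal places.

4.1372%

(1 + r/2)^2 − 1 = 0.0418, so 1 + r/2 = 1.0418^(1/2).
r/2 = 0.020686, so r = 0.041372 = 4.1372%.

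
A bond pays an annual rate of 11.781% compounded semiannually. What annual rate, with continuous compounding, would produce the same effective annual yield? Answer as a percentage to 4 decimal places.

11.4471%

EAR = (1 + 0.11781/2)^2 − 1 = 0.121280.
Equivalent continuous rate: r = ln(1 + 0.121280) = 0.114471 = 11.4471%.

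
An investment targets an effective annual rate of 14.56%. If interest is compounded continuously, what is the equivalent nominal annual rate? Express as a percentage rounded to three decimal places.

13.593%

Continuous: nominal r satisfies e^r − 1 = 0.1456.
r = ln(1 + 0.1456) = ln(1.1456) = 0.135929 = 13.593%.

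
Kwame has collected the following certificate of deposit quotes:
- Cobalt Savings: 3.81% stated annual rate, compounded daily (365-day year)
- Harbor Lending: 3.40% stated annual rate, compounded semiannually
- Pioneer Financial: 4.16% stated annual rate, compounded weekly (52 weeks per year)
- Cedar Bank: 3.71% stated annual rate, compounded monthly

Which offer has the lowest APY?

Harbor Lending

Cobalt Savings: (1 + 0.0381/365)^365 − 1 = 3.883%
Harbor Lending: (1 + 0.0340/2)^2 − 1 = 3.429%
Pioneer Financial: (1 + 0.0416/52)^52 − 1 = 4.246%
Cedar Bank: (1 + 0.0371/12)^12 − 1 = 3.774%
The lowest effective annual rate is Harbor Lending at 3.429%.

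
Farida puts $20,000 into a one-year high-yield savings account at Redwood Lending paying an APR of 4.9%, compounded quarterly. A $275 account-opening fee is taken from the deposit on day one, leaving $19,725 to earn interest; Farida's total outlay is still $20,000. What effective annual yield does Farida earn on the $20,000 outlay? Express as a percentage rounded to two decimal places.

3.55%

Value after one year: 19,725 × (1 + 0.049/4)^4 = 19,725 × 1.049908 = $20,709.43.
Effective yield on the $20,000 outlay: 20,709.43 / 20,000 − 1 = 0.035472 = 3.55%.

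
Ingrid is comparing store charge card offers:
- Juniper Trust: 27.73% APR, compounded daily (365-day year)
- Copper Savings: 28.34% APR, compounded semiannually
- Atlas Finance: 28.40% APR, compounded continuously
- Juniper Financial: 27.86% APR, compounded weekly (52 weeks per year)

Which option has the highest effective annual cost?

Atlas Finance

Juniper Trust: (1 + 0.2773/365)^365 − 1 = 31.942%
Copper Savings: (1 + 0.2834/2)^2 − 1 = 30.348%
Atlas Finance: e^0.2840 − 1 = 32.843%
Juniper Financial: (1 + 0.2786/52)^52 − 1 = 32.030%
The highest effective annual rate is Atlas Finance at 32.843%.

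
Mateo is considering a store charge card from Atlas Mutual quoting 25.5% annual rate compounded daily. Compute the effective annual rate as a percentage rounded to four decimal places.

EAR = (1 + 0.255/365)^365 − 1.
= 1.290347 − 1 = 29.0347%.

29.0347%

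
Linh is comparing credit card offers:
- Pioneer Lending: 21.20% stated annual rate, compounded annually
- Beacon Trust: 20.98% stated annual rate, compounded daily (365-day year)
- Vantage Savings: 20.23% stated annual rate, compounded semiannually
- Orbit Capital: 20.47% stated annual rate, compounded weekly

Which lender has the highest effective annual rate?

Pioneer Lending: compounded annually, EAR = 21.200%
Beacon Trust: (1 + 0.2098/365)^365 − 1 = 23.336%
Vantage Savings: (1 + 0.2023/2)^2 − 1 = 21.253%
Orbit Capital: (1 + 0.2047/52)^52 − 1 = 22.666%
The highest effective annual rate is Beacon Trust at 23.336%.

Beacon Trust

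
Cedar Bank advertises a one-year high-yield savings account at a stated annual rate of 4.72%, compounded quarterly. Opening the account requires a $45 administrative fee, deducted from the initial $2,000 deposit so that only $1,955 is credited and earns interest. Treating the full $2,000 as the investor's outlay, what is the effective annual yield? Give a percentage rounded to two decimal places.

Value after one year: 1,955 × (1 + 0.0472/4)^4 = 1,955 × 1.048042 = $2,048.92.
Effective yield on the $2,000 outlay: 2,048.92 / 2,000 − 1 = 0.024461 = 2.45%.

2.45%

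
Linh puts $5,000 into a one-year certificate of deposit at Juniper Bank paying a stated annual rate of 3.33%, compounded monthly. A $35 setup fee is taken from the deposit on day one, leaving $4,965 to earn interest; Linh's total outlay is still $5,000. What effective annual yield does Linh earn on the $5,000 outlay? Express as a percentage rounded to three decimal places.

Value after one year: 4,965 × (1 + 0.0333/12)^12 = 4,965 × 1.033813 = $5,132.88.
Effective yield on the $5,000 outlay: 5,132.88 / 5,000 − 1 = 0.026576 = 2.658%.

2.658%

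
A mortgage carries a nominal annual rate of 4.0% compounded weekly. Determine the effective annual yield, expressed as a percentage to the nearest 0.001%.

EAR = (1 + 0.040/52)^52 − 1.
= (1 + 0.000769)^52 − 1 = 1.040795 − 1 = 4.079%.

4.079%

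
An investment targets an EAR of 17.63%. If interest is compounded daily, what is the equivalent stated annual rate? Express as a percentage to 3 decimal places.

(1 + r/365)^365 − 1 = 0.1763, so 1 + r/365 = 1.1763^(1/365).
r/365 = 0.000445, so r = 0.162410 = 16.241%.

16.241%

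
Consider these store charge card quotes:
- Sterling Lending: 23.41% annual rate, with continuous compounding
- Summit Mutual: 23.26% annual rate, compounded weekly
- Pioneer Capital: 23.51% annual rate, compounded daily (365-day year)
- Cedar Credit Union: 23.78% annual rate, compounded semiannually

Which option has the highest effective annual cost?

Pioneer Capital

Sterling Lending: e^0.2341 − 1 = 26.377%
Summit Mutual: (1 + 0.2326/52)^52 − 1 = 26.122%
Pioneer Capital: (1 + 0.2351/365)^365 − 1 = 26.494%
Cedar Credit Union: (1 + 0.2378/2)^2 − 1 = 25.194%
The highest effective annual rate is Pioneer Capital at 26.494%.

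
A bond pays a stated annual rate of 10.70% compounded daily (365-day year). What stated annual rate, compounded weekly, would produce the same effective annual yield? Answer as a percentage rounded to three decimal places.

EAR = (1 + 0.1070/365)^365 − 1 = 0.112917.
Solve (1 + r/52)^52 = 1.112917: r/52 = 1.112917^(1/52) − 1 = 0.002060, so r = 0.107094 = 10.709%.

10.709%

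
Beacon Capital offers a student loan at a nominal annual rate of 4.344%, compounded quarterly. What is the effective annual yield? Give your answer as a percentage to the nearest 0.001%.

4.415%

EAR = (1 + 0.04344/4)^4 − 1.
= 1.044153 − 1 = 4.415%.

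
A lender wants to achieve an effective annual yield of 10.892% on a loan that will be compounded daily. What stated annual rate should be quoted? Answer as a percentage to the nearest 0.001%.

10.340%

(1 + r/365)^365 − 1 = 0.10892, so 1 + r/365 = 1.10892^(1/365).
r/365 = 0.000283, so r = 0.103401 = 10.340%.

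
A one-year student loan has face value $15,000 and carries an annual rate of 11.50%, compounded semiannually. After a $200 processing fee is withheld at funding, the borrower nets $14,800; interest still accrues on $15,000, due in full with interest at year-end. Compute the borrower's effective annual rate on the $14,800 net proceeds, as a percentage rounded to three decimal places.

13.342%

Amount owed after one year: 15,000 × (1 + 0.1150/2)^2 = 15,000 × 1.118306 = $16,774.59.
Effective rate on net proceeds: 16,774.59 / 14,800 − 1 = 0.133418 = 13.342%.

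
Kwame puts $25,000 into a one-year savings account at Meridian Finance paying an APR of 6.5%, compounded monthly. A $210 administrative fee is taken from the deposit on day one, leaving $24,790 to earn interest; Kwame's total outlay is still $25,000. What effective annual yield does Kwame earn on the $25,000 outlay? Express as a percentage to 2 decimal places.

5.80%

Value after one year: 24,790 × (1 + 0.065/12)^12 = 24,790 × 1.066972 = $26,450.23.
Effective yield on the $25,000 outlay: 26,450.23 / 25,000 − 1 = 0.058009 = 5.80%.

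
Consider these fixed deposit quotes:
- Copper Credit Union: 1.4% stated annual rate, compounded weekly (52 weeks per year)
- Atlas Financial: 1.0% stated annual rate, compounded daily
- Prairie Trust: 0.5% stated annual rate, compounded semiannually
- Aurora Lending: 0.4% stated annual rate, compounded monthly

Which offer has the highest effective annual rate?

Copper Credit Union: (1 + 0.014/52)^52 − 1 = 1.410%
Atlas Financial: (1 + 0.010/365)^365 − 1 = 1.005%
Prairie Trust: (1 + 0.005/2)^2 − 1 = 0.501%
Aurora Lending: (1 + 0.004/12)^12 − 1 = 0.401%
The highest effective annual rate is Copper Credit Union at 1.410%.

Copper Credit Union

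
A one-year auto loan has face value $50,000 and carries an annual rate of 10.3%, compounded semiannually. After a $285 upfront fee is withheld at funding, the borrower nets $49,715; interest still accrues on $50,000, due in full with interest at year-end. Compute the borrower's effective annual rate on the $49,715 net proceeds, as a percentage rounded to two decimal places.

11.20%

Amount owed after one year: 50,000 × (1 + 0.103/2)^2 = 50,000 × 1.105652 = $55,282.61.
Effective rate on net proceeds: 55,282.61 / 49,715 − 1 = 0.111991 = 11.20%.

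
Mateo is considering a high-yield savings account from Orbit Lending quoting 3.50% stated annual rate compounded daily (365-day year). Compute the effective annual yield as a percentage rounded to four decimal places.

3.5618%

EAR = (1 + 0.0350/365)^365 − 1.
= (1 + 0.000096)^365 − 1 = 1.035618 − 1 = 3.5618%.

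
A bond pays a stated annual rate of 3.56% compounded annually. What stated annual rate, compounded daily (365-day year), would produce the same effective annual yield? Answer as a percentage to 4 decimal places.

3.4983%

Compounded annually, EAR = nominal = 0.035600.
Solve (1 + r/365)^365 = 1.035600: r/365 = 1.035600^(1/365) − 1 = 0.000096, so r = 0.034983 = 3.4983%.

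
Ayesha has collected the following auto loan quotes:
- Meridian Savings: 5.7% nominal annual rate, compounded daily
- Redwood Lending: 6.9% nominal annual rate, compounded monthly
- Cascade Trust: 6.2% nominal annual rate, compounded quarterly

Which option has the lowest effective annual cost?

Meridian Savings: (1 + 0.057/365)^365 − 1 = 5.865%
Redwood Lending: (1 + 0.069/12)^12 − 1 = 7.122%
Cascade Trust: (1 + 0.062/4)^4 − 1 = 6.346%
The lowest effective annual rate is Meridian Savings at 5.865%.

Meridian Savings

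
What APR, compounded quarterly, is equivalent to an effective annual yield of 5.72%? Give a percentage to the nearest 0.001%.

5.601%

(1 + r/4)^4 − 1 = 0.0572, so 1 + r/4 = 1.0572^(1/4).
r/4 = 0.014003, so r = 0.056012 = 5.601%.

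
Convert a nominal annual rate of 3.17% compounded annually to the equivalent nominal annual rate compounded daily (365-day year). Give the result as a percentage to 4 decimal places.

Compounded annually, EAR = nominal = 0.031700.
Solve (1 + r/365)^365 = 1.031700: r/365 = 1.031700^(1/365) − 1 = 0.000086, so r = 0.031209 = 3.1209%.

3.1209%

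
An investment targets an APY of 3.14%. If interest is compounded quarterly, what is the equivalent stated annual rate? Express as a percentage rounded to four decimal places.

(1 + r/4)^4 − 1 = 0.0314, so 1 + r/4 = 1.0314^(1/4).
r/4 = 0.007759, so r = 0.031037 = 3.1037%.

3.1037%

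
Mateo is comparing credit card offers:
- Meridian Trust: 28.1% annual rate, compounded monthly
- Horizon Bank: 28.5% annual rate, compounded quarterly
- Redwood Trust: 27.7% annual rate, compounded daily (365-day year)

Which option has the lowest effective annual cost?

Horizon Bank

Meridian Trust: (1 + 0.281/12)^12 − 1 = 32.017%
Horizon Bank: (1 + 0.285/4)^4 − 1 = 31.693%
Redwood Trust: (1 + 0.277/365)^365 − 1 = 31.903%
The lowest effective annual rate is Horizon Bank at 31.693%.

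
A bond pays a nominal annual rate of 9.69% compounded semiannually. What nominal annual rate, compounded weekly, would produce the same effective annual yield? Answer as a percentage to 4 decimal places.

EAR = (1 + 0.0969/2)^2 − 1 = 0.099247.
Solve (1 + r/52)^52 = 1.099247: r/52 = 1.099247^(1/52) − 1 = 0.001821, so r = 0.094712 = 9.4712%.

9.4712%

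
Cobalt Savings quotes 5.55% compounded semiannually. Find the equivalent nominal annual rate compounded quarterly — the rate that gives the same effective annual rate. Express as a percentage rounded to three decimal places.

EAR = (1 + 0.0555/2)^2 − 1 = 0.056270.
Solve (1 + r/4)^4 = 1.056270: r/4 = 1.056270^(1/4) − 1 = 0.013780, so r = 0.055120 = 5.512%.

5.512%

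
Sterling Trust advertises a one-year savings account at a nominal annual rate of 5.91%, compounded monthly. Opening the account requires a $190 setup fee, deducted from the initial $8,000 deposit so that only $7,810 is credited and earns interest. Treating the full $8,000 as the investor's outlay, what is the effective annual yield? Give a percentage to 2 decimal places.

Value after one year: 7,810 × (1 + 0.0591/12)^12 = 7,810 × 1.060727 = $8,284.28.
Effective yield on the $8,000 outlay: 8,284.28 / 8,000 − 1 = 0.035535 = 3.55%.

3.55%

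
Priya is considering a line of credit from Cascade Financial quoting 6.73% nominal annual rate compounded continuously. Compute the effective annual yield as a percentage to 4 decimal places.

With continuous compounding, EAR = e^0.0673 − 1.
e^0.0673 = 1.069616, so EAR = 0.069616 = 6.9616%.

6.9616%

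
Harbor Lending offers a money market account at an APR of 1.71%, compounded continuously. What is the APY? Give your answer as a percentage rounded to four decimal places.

1.7247%

With continuous compounding, EAR = e^0.0171 − 1.
e^0.0171 = 1.017247, so EAR = 0.017247 = 1.7247%.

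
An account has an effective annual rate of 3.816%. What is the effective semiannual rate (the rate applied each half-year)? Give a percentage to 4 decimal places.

1.8901%

The per-half-year rate i satisfies (1 + i)^2 = 1 + 0.03816.
i = 1.03816^(1/2) − 1 = 0.0189014 = 1.8901%.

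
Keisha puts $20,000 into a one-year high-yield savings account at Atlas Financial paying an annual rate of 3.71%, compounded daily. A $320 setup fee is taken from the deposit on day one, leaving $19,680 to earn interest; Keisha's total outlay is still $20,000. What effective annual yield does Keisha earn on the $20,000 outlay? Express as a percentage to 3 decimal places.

Value after one year: 19,680 × (1 + 0.0371/365)^365 = 19,680 × 1.037795 = $20,423.80.
Effective yield on the $20,000 outlay: 20,423.80 / 20,000 − 1 = 0.021190 = 2.119%.

2.119%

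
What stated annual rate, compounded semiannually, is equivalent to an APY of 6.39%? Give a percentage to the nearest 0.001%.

(1 + r/2)^2 − 1 = 0.0639, so 1 + r/2 = 1.0639^(1/2).
r/2 = 0.031455, so r = 0.062911 = 6.291%.

6.291%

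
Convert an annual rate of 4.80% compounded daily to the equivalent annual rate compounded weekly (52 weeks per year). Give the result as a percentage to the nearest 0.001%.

4.802%

EAR = (1 + 0.0480/365)^365 − 1 = 0.049167.
Solve (1 + r/52)^52 = 1.049167: r/52 = 1.049167^(1/52) − 1 = 0.000923, so r = 0.048019 = 4.802%.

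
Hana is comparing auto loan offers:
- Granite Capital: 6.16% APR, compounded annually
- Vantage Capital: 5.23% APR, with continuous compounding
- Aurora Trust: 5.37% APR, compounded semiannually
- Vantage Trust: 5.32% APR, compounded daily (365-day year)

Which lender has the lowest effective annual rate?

Granite Capital: compounded annually, EAR = 6.160%
Vantage Capital: e^0.0523 − 1 = 5.369%
Aurora Trust: (1 + 0.0537/2)^2 − 1 = 5.442%
Vantage Trust: (1 + 0.0532/365)^365 − 1 = 5.464%
The lowest effective annual rate is Vantage Capital at 5.369%.

Vantage Capital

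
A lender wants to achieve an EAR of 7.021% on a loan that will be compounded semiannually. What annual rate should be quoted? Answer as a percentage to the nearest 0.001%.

(1 + r/2)^2 − 1 = 0.07021, so 1 + r/2 = 1.07021^(1/2).
r/2 = 0.034510, so r = 0.069019 = 6.902%.

6.902%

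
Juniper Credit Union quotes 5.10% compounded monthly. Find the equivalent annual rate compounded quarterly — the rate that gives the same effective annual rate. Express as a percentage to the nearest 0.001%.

5.122%

EAR = (1 + 0.0510/12)^12 − 1 = 0.052209.
Solve (1 + r/4)^4 = 1.052209: r/4 = 1.052209^(1/4) − 1 = 0.012804, so r = 0.051217 = 5.122%.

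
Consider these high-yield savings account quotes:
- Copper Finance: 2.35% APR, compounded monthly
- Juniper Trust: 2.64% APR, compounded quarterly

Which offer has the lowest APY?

Copper Finance: (1 + 0.0235/12)^12 − 1 = 2.375%
Juniper Trust: (1 + 0.0264/4)^4 − 1 = 2.666%
The lowest effective annual rate is Copper Finance at 2.375%.

Copper Finance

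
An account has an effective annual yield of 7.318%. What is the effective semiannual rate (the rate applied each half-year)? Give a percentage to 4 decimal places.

The per-half-year rate i satisfies (1 + i)^2 = 1 + 0.07318.
i = 1.07318^(1/2) − 1 = 0.0359440 = 3.5944%.

3.5944%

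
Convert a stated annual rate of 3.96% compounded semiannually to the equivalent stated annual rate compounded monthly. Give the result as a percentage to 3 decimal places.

3.928%

EAR = (1 + 0.0396/2)^2 − 1 = 0.039992.
Solve (1 + r/12)^12 = 1.039992: r/12 = 1.039992^(1/12) − 1 = 0.003273, so r = 0.039277 = 3.928%.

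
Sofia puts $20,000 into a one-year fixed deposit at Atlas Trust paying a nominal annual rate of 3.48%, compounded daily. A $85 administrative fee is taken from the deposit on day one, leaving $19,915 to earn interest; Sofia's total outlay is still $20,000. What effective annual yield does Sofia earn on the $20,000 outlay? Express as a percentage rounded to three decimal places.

Value after one year: 19,915 × (1 + 0.0348/365)^365 = 19,915 × 1.035411 = $20,620.21.
Effective yield on the $20,000 outlay: 20,620.21 / 20,000 − 1 = 0.031010 = 3.101%.

3.101%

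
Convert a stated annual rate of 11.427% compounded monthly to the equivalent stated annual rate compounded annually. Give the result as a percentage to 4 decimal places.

EAR = (1 + 0.11427/12)^12 − 1 = 0.120449.
Compounded annually, the equivalent nominal rate is the EAR itself: 12.0449%.

12.0449%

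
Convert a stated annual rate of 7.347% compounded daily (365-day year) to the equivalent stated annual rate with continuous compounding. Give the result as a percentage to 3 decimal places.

7.346%

EAR = (1 + 0.07347/365)^365 − 1 = 0.076228.
Equivalent continuous rate: r = ln(1 + 0.076228) = 0.073463 = 7.346%.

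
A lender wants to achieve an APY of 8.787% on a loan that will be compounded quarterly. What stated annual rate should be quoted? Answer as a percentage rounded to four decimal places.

8.5115%

(1 + r/4)^4 − 1 = 0.08787, so 1 + r/4 = 1.08787^(1/4).
r/4 = 0.021279, so r = 0.085115 = 8.5115%.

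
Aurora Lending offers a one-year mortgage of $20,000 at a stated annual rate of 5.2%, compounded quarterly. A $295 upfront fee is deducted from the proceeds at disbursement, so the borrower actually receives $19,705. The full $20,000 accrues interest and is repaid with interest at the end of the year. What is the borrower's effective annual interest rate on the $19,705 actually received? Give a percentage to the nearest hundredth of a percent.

6.88%

Amount owed after one year: 20,000 × (1 + 0.052/4)^4 = 20,000 × 1.053023 = $21,060.46.
Effective rate on net proceeds: 21,060.46 / 19,705 − 1 = 0.068787 = 6.88%.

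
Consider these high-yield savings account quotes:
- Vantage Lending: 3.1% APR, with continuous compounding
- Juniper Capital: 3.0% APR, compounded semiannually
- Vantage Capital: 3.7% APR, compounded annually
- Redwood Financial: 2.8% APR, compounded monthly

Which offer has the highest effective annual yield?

Vantage Capital

Vantage Lending: e^0.031 − 1 = 3.149%
Juniper Capital: (1 + 0.030/2)^2 − 1 = 3.022%
Vantage Capital: compounded annually, EAR = 3.700%
Redwood Financial: (1 + 0.028/12)^12 − 1 = 2.836%
The highest effective annual rate is Vantage Capital at 3.700%.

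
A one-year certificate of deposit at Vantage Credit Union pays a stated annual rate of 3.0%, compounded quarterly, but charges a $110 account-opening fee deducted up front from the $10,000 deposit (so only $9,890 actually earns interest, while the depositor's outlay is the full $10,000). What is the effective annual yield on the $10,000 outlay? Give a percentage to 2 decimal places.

Value after one year: 9,890 × (1 + 0.030/4)^4 = 9,890 × 1.030339 = $10,190.05.
Effective yield on the $10,000 outlay: 10,190.05 / 10,000 − 1 = 0.019005 = 1.90%.

1.90%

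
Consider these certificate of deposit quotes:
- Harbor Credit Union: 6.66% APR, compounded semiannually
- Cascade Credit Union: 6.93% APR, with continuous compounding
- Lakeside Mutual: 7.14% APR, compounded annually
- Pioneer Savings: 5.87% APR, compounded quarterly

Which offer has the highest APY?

Harbor Credit Union: (1 + 0.0666/2)^2 − 1 = 6.771%
Cascade Credit Union: e^0.0693 − 1 = 7.176%
Lakeside Mutual: compounded annually, EAR = 7.140%
Pioneer Savings: (1 + 0.0587/4)^4 − 1 = 6.000%
The highest effective annual rate is Cascade Credit Union at 7.176%.

Cascade Credit Union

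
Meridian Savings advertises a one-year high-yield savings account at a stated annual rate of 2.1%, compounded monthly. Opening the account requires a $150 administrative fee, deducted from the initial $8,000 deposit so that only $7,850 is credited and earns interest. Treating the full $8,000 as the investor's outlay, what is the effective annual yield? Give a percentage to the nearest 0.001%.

Value after one year: 7,850 × (1 + 0.021/12)^12 = 7,850 × 1.021203 = $8,016.45.
Effective yield on the $8,000 outlay: 8,016.45 / 8,000 − 1 = 0.002056 = 0.206%.

0.206%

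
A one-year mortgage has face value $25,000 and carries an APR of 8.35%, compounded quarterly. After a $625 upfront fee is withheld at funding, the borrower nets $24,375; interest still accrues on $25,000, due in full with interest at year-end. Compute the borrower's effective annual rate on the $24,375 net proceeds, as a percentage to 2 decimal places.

Amount owed after one year: 25,000 × (1 + 0.0835/4)^4 = 25,000 × 1.086151 = $27,153.78.
Effective rate on net proceeds: 27,153.78 / 24,375 − 1 = 0.114001 = 11.40%.

11.40%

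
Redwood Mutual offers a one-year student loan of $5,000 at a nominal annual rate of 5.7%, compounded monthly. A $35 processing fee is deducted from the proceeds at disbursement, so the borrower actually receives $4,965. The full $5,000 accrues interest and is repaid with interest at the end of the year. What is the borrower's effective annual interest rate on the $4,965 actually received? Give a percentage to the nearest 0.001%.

Amount owed after one year: 5,000 × (1 + 0.057/12)^12 = 5,000 × 1.058513 = $5,292.56.
Effective rate on net proceeds: 5,292.56 / 4,965 − 1 = 0.065975 = 6.597%.

6.597%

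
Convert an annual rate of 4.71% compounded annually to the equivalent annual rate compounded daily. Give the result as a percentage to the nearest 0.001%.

4.603%

Compounded annually, EAR = nominal = 0.047100.
Solve (1 + r/365)^365 = 1.047100: r/365 = 1.047100^(1/365) − 1 = 0.000126, so r = 0.046027 = 4.603%.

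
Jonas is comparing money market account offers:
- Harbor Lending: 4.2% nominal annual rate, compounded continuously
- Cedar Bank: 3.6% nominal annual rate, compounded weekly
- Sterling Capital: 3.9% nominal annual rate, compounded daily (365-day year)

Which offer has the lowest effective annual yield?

Harbor Lending: e^0.042 − 1 = 4.289%
Cedar Bank: (1 + 0.036/52)^52 − 1 = 3.664%
Sterling Capital: (1 + 0.039/365)^365 − 1 = 3.977%
The lowest effective annual rate is Cedar Bank at 3.664%.

Cedar Bank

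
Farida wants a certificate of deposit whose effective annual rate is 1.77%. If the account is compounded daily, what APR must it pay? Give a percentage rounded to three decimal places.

(1 + r/365)^365 − 1 = 0.0177, so 1 + r/365 = 1.0177^(1/365).
r/365 = 0.000048, so r = 0.017546 = 1.755%.

1.755%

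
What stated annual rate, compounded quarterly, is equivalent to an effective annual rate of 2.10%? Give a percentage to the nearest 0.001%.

2.084%

(1 + r/4)^4 − 1 = 0.0210, so 1 + r/4 = 1.0210^(1/4).
r/4 = 0.005209, so r = 0.020837 = 2.084%.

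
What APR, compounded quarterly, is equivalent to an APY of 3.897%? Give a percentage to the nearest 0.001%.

(1 + r/4)^4 − 1 = 0.03897, so 1 + r/4 = 1.03897^(1/4).
r/4 = 0.009603, so r = 0.038413 = 3.841%.

3.841%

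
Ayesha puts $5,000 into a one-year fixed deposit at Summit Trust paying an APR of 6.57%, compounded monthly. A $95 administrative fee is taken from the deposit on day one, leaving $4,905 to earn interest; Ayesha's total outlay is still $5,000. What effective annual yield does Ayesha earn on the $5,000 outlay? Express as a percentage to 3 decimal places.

Value after one year: 4,905 × (1 + 0.0657/12)^12 = 4,905 × 1.067715 = $5,237.14.
Effective yield on the $5,000 outlay: 5,237.14 / 5,000 − 1 = 0.047428 = 4.743%.

4.743%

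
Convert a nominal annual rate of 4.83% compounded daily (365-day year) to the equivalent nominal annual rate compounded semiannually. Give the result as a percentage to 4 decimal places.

4.8885%

EAR = (1 + 0.0483/365)^365 − 1 = 0.049482.
Solve (1 + r/2)^2 = 1.049482: r/2 = 1.049482^(1/2) − 1 = 0.024442, so r = 0.048885 = 4.8885%.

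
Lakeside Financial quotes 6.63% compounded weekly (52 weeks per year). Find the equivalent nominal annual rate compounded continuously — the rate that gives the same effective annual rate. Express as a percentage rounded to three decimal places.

6.626%

EAR = (1 + 0.0663/52)^52 − 1 = 0.068502.
Equivalent continuous rate: r = ln(1 + 0.068502) = 0.066258 = 6.626%.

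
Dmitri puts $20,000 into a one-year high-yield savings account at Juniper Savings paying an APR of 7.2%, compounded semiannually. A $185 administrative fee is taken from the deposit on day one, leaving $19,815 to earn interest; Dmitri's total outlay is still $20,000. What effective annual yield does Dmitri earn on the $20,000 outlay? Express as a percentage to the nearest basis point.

6.34%

Value after one year: 19,815 × (1 + 0.072/2)^2 = 19,815 × 1.073296 = $21,267.36.
Effective yield on the $20,000 outlay: 21,267.36 / 20,000 − 1 = 0.063368 = 6.34%.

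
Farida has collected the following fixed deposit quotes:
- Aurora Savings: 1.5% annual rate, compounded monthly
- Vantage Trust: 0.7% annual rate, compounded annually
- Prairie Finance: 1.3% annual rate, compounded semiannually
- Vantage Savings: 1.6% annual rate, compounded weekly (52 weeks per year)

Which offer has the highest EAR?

Vantage Savings

Aurora Savings: (1 + 0.015/12)^12 − 1 = 1.510%
Vantage Trust: compounded annually, EAR = 0.700%
Prairie Finance: (1 + 0.013/2)^2 − 1 = 1.304%
Vantage Savings: (1 + 0.016/52)^52 − 1 = 1.613%
The highest effective annual rate is Vantage Savings at 1.613%.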